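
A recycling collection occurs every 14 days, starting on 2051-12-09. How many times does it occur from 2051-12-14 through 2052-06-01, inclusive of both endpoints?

Occurrences land 14·i days after 2051-12-09 for i = 0, 1, 2, …
2051-12-14 is 5 days after the start; 5 ÷ 14 = 0 remainder 5; since the remainder is 5, round up to i = 1. First occurrence in the window: #2 on 2051-12-23 (1×14 = 14 days in).
2052-06-01 is 175 days after the start; 175 ÷ 14 = 12 remainder 7. Last occurrence in the window: #13 on 2052-05-25.
Occurrences #2 through #13: 12 in total.

12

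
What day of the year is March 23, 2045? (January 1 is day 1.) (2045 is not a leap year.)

82

Days in months before March: 31 + 28 = 59.
Plus 23 days into March → day 82.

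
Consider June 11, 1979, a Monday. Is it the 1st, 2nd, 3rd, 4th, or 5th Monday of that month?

Day 11 falls in week ⌈11/7⌉ of the month.
Days 1–7 hold the 1st Monday, 8–14 the 2nd, 15–21 the 3rd, 22–28 the 4th, 29–31 the 5th.
11 is in the range for the 2nd.

2nd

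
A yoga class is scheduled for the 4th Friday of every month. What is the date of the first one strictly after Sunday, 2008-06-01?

June 2008 starts on a Sunday; its first Friday is the 6th, so the 4th Friday is the 27th — 2008-06-27.
2008-06-27 is after 2008-06-01, so that is the next one.

2008-06-27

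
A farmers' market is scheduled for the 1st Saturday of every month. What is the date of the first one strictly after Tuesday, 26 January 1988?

6 February 1988

January 1988 starts on a Friday, so its 1st Saturday is 2 January 1988 (1 day in).
That is not after 26 January 1988, so look at February 1988.
February 1988 starts on a Monday, so its 1st Saturday is 6 February 1988 (5 days in).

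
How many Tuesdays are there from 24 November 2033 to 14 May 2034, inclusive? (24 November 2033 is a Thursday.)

24 November 2033 is a Thursday; the first Tuesday on or after it is 29 November 2033 (5 days later).
From 29 November 2033 to 14 May 2034: 1 + 31 + 31 + 28 + 31 + 30 + 14 = 166 days (rest of November, December, January, February, March, April, May).
166 ÷ 7 = 23 full weeks with remainder 5, so 23 more Tuesdays after the first → 24.

24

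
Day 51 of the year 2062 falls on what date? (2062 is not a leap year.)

Feb 20, 2062

Jan has 31 days (51 − 31 = 20 remain).
20 into Feb → Feb 20.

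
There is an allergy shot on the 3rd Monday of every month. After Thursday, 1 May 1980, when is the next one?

19 May 1980

May 1980 starts on a Thursday; its first Monday is the 5th, so the 3rd Monday is the 19th — 19 May 1980.
19 May 1980 is after 1 May 1980, so that is the next one.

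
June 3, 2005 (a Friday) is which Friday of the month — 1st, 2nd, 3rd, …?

1st

Day 3 falls in week ⌈3/7⌉ of the month.
Days 1–7 hold the 1st Friday, 8–14 the 2nd, 15–21 the 3rd, 22–28 the 4th, 29–31 the 5th.
3 is in the range for the 1st.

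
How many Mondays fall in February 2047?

4

1 February 2047 is a Friday; the first Monday on or after it is 4 February 2047 (3 days later).
From 4 February 2047 to 28 February 2047 is 28 − 4 = 24 days.
24 ÷ 7 = 3 full weeks with remainder 3, so 3 more Mondays after the first → 4.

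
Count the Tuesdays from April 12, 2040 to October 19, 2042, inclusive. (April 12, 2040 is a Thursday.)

April 12, 2040 is a Thursday; the first Tuesday on or after it is April 17, 2040 (5 days later).
From April 17, 2040 to October 19, 2042: 258 + 365 + 292 = 915 days (rest of 2040, 2041, to October 19, 2042 in 2042).
915 ÷ 7 = 130 full weeks with remainder 5, so 130 more Tuesdays after the first → 131.

131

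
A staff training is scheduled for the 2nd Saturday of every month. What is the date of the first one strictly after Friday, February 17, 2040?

March 10, 2040

February 2040 starts on a Wednesday; its first Saturday is the 4th, so the 2nd Saturday is the 11th — February 11, 2040.
That is not after February 17, 2040, so look at March 2040.
March 2040 starts on a Thursday; its first Saturday is the 3rd, so the 2nd Saturday is the 10th — March 10, 2040.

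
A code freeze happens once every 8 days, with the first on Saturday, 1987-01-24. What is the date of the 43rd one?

The 43rd occurrence is 42 intervals after the first: 42 × 8 = 336 days after 1987-01-24.
January has 31 days — 7 days to the end of January leaves 329.
February has 28 days (301 left).
March has 31 days (270 left).
April has 30 days (240 left).
May has 31 days (209 left).
June has 30 days (179 left).
July has 31 days (148 left).
August has 31 days (117 left).
September has 30 days (87 left).
October has 31 days (56 left).
November has 30 days (26 left).
26 days into December → 1987-12-26.

1987-12-26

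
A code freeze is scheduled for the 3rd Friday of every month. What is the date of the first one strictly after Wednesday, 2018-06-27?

2018-07-20

June 2018 starts on a Friday; its first Friday is the 1st, so the 3rd Friday is the 15th — 2018-06-15.
That is not after 2018-06-27, so look at July 2018.
July 2018 starts on a Sunday; its first Friday is the 6th, so the 3rd Friday is the 20th — 2018-07-20.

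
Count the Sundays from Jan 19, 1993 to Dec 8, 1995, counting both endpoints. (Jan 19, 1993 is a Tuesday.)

Jan 19, 1993 is a Tuesday; the first Sunday on or after it is Jan 24, 1993 (5 days later).
From Jan 24, 1993 to Dec 8, 1995: 341 + 365 + 342 = 1048 days (rest of 1993, 1994, to Dec 8, 1995 in 1995).
1048 ÷ 7 = 149 full weeks with remainder 5, so 149 more Sundays after the first → 150.

150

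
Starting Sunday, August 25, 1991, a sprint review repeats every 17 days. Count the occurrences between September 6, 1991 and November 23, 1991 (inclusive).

5

Occurrences land 17·i days after August 25, 1991 for i = 0, 1, 2, …
September 6, 1991 is 12 days after the start; 12 ÷ 17 = 0 remainder 12; since the remainder is 12, round up to i = 1. First occurrence in the window: #2 on September 11, 1991 (1×17 = 17 days in).
November 23, 1991 is 90 days after the start; 90 ÷ 17 = 5 remainder 5. Last occurrence in the window: #6 on November 18, 1991.
Occurrences #2 through #6: 5 in total.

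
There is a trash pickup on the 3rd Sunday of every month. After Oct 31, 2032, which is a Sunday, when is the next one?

Oct 2032 starts on a Friday; its first Sunday is the 3rd, so the 3rd Sunday is the 17th — Oct 17, 2032.
That is not after Oct 31, 2032, so look at Nov 2032.
Nov 2032 starts on a Monday; its first Sunday is the 7th, so the 3rd Sunday is the 21st — Nov 21, 2032.

Nov 21, 2032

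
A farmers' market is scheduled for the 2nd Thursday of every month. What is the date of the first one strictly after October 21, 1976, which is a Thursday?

October 1976 starts on a Friday; its first Thursday is the 7th, so the 2nd Thursday is the 14th — October 14, 1976.
That is not after October 21, 1976, so look at November 1976.
November 1976 starts on a Monday; its first Thursday is the 4th, so the 2nd Thursday is the 11th — November 11, 1976.

November 11, 1976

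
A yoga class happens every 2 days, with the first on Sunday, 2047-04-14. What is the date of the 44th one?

The 44th occurrence is 43 intervals after the first: 43 × 2 = 86 days after 2047-04-14.
April has 30 days — 16 days to the end of April leaves 70.
May has 31 days (39 left).
June has 30 days (9 left).
9 days into July → 2047-07-09.

2047-07-09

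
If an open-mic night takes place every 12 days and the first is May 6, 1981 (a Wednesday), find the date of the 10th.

The 10th occurrence is 9 intervals after the first: 9 × 12 = 108 days after May 6, 1981.
May has 31 days — 25 days to the end of May leaves 83.
June has 30 days (53 left).
July has 31 days (22 left).
22 days into August → August 22, 1981.

August 22, 1981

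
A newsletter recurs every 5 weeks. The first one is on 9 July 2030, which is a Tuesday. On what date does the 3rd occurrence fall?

The 3rd occurrence is 2 intervals after the first: 2 × 35 = 70 days after 9 July 2030.
July has 31 days — 22 days to the end of July leaves 48.
August has 31 days (17 left).
17 days into September → 17 September 2030.

17 September 2030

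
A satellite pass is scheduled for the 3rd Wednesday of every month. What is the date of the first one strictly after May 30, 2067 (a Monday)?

May 2067 starts on a Sunday; its first Wednesday is the 4th, so the 3rd Wednesday is the 18th — May 18, 2067.
That is not after May 30, 2067, so look at Jun 2067.
Jun 2067 starts on a Wednesday; its first Wednesday is the 1st, so the 3rd Wednesday is the 15th — Jun 15, 2067.

Jun 15, 2067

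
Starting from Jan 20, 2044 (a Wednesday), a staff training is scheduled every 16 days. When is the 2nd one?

Feb 5, 2044

The 2nd occurrence is 1 interval after the first: 1 × 16 = 16 days after Jan 20, 2044.
Jan has 31 days — 11 days to the end of Jan leaves 5.
5 days into Feb → Feb 5, 2044.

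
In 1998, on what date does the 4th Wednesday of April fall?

The first Wednesday of April 1998 is April 1.
The 4th Wednesday is 3 weeks later: 1 + 21 = 22.

1998-04-22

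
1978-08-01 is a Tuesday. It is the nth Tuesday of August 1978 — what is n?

Day 1 falls in week ⌈1/7⌉ of the month.
Days 1–7 hold the 1st Tuesday, 8–14 the 2nd, 15–21 the 3rd, 22–28 the 4th, 29–31 the 5th.
1 is in the range for the 1st.

1st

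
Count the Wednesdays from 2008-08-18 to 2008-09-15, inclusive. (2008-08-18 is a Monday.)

4

2008-08-18 is a Monday; the first Wednesday on or after it is 2008-08-20 (2 days later).
From 2008-08-20 to 2008-09-15: 11 + 15 = 26 days (rest of August, September).
26 ÷ 7 = 3 full weeks with remainder 5, so 3 more Wednesdays after the first → 4.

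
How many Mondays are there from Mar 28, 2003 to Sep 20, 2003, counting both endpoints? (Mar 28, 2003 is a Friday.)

Mar 28, 2003 is a Friday; the first Monday on or after it is Mar 31, 2003 (3 days later).
From Mar 31, 2003 to Sep 20, 2003: 0 + 30 + 31 + 30 + 31 + 31 + 20 = 173 days (rest of Mar, Apr, May, Jun, Jul, Aug, Sep).
173 ÷ 7 = 24 full weeks with remainder 5, so 24 more Mondays after the first → 25.

25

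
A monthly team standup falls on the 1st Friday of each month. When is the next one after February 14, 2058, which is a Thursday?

March 1, 2058

February 2058 starts on a Friday, so its 1st Friday is February 1, 2058.
That is not after February 14, 2058, so look at March 2058.
March 2058 starts on a Friday, so its 1st Friday is March 1, 2058.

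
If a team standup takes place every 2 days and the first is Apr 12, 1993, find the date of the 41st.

The 41st occurrence is 40 intervals after the first: 40 × 2 = 80 days after Apr 12, 1993.
Apr has 30 days — 18 days to the end of Apr leaves 62.
May has 31 days (31 left).
Jun has 30 days (1 left).
1 day into Jul → Jul 1, 1993.

Jul 1, 1993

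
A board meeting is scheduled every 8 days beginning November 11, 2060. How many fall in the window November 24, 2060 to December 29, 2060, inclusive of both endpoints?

5

Occurrences land 8·i days after November 11, 2060 for i = 0, 1, 2, …
November 24, 2060 is 13 days after the start; 13 ÷ 8 = 1 remainder 5; since the remainder is 5, round up to i = 2. First occurrence in the window: #3 on November 27, 2060 (2×8 = 16 days in).
December 29, 2060 is 48 days after the start; 48 ÷ 8 = 6 remainder 0. Last occurrence in the window: #7 on December 29, 2060.
Occurrences #3 through #7: 5 in total.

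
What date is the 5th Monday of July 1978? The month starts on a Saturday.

31 July 1978

July 1978 begins on a Saturday, so the first Monday is July 3 (2 days later).
The 5th Monday is 4 weeks later: 3 + 28 = 31.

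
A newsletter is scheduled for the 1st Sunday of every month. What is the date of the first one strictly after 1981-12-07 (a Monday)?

December 1981 starts on a Tuesday, so its 1st Sunday is 1981-12-06 (5 days in).
That is not after 1981-12-07, so look at January 1982.
January 1982 starts on a Friday, so its 1st Sunday is 1982-01-03 (2 days in).

1982-01-03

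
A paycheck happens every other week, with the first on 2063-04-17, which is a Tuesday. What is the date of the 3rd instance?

The 3rd occurrence is 2 intervals after the first: 2 × 14 = 28 days after 2063-04-17.
April has 30 days — 13 days to the end of April leaves 15.
15 days into May → 2063-05-15.

2063-05-15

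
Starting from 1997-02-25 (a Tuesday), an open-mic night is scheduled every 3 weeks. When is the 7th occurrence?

The 7th occurrence is 6 intervals after the first: 6 × 21 = 126 days after 1997-02-25.
February has 28 days — 3 days to the end of February leaves 123.
March has 31 days (92 left).
April has 30 days (62 left).
May has 31 days (31 left).
June has 30 days (1 left).
1 day into July → 1997-07-01.

1997-07-01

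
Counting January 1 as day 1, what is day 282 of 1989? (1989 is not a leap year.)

January has 31 days (282 − 31 = 251 remain).
February has 28 days (251 − 28 = 223 remain).
March has 31 days (223 − 31 = 192 remain).
April has 30 days (192 − 30 = 162 remain).
May has 31 days (162 − 31 = 131 remain).
June has 30 days (131 − 30 = 101 remain).
July has 31 days (101 − 31 = 70 remain).
August has 31 days (70 − 31 = 39 remain).
September has 30 days (39 − 30 = 9 remain).
9 into October → October 9.

1989-10-09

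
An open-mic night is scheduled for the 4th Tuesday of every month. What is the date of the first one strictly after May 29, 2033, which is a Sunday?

May 2033 starts on a Sunday; its first Tuesday is the 3rd, so the 4th Tuesday is the 24th — May 24, 2033.
That is not after May 29, 2033, so look at Jun 2033.
Jun 2033 starts on a Wednesday; its first Tuesday is the 7th, so the 4th Tuesday is the 28th — Jun 28, 2033.

Jun 28, 2033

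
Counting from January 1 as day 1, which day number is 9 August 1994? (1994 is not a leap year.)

Days in months before August: 31 + 28 + 31 + 30 + 31 + 30 + 31 = 212.
Plus 9 days into August → day 221.

221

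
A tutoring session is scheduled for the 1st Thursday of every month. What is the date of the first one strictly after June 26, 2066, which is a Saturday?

June 2066 starts on a Tuesday, so its 1st Thursday is June 3, 2066 (2 days in).
That is not after June 26, 2066, so look at July 2066.
July 2066 starts on a Thursday, so its 1st Thursday is July 1, 2066.

July 1, 2066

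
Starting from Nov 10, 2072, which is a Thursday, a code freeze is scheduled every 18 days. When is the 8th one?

Mar 16, 2073

The 8th occurrence is 7 intervals after the first: 7 × 18 = 126 days after Nov 10, 2072.
Nov has 30 days — 20 days to the end of Nov leaves 106.
Dec has 31 days (75 left).
Jan has 31 days (44 left).
Feb has 28 days (16 left).
16 days into Mar → Mar 16, 2073.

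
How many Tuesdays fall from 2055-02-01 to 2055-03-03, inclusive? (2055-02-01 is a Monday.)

2055-02-01 is a Monday; the first Tuesday on or after it is 2055-02-02 (1 day later).
From 2055-02-02 to 2055-03-03: 26 + 3 = 29 days (rest of February, March).
29 ÷ 7 = 4 full weeks with remainder 1, so 4 more Tuesdays after the first → 5.

5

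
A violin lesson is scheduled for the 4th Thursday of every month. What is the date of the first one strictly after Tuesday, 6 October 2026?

22 October 2026

October 2026 starts on a Thursday; its first Thursday is the 1st, so the 4th Thursday is the 22nd — 22 October 2026.
22 October 2026 is after 6 October 2026, so that is the next one.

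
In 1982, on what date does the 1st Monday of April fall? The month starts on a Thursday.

April 5, 1982

April 1982 begins on a Thursday, so the first Monday is April 5 (4 days later).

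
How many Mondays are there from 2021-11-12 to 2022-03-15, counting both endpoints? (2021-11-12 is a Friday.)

18

2021-11-12 is a Friday; the first Monday on or after it is 2021-11-15 (3 days later).
From 2021-11-15 to 2022-03-15: 15 + 31 + 31 + 28 + 15 = 120 days (rest of November, December, January, February, March).
120 ÷ 7 = 17 full weeks with remainder 1, so 17 more Mondays after the first → 18.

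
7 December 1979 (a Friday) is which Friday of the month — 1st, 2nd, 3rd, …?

Day 7 falls in week ⌈7/7⌉ of the month.
Days 1–7 hold the 1st Friday, 8–14 the 2nd, 15–21 the 3rd, 22–28 the 4th, 29–31 the 5th.
7 is in the range for the 1st.

1st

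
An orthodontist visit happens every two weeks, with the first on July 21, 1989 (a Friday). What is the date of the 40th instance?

The 40th occurrence is 39 intervals after the first: 39 × 14 = 546 days after July 21, 1989.
July has 31 days — 10 days to the end of July leaves 536.
From end of July to end of 1989 is 153 days (383 left).
1990 has 365 days (18 left).
18 days into January → January 18, 1991.

January 18, 1991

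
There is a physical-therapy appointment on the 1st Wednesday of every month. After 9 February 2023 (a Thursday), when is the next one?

1 March 2023

February 2023 starts on a Wednesday, so its 1st Wednesday is 1 February 2023.
That is not after 9 February 2023, so look at March 2023.
March 2023 starts on a Wednesday, so its 1st Wednesday is 1 March 2023.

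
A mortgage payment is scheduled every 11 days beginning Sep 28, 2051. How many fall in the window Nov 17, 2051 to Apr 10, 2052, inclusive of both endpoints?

13

Occurrences land 11·i days after Sep 28, 2051 for i = 0, 1, 2, …
Nov 17, 2051 is 50 days after the start; 50 ÷ 11 = 4 remainder 6; since the remainder is 6, round up to i = 5. First occurrence in the window: #6 on Nov 22, 2051 (5×11 = 55 days in).
Apr 10, 2052 is 195 days after the start; 195 ÷ 11 = 17 remainder 8. Last occurrence in the window: #18 on Apr 2, 2052.
Occurrences #6 through #18: 13 in total.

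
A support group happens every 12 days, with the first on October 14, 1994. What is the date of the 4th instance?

November 19, 1994

The 4th occurrence is 3 intervals after the first: 3 × 12 = 36 days after October 14, 1994.
October has 31 days — 17 days to the end of October leaves 19.
19 days into November → November 19, 1994.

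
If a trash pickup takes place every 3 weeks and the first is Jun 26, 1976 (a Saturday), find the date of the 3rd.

Aug 7, 1976

The 3rd occurrence is 2 intervals after the first: 2 × 21 = 42 days after Jun 26, 1976.
Jun has 30 days — 4 days to the end of Jun leaves 38.
Jul has 31 days (7 left).
7 days into Aug → Aug 7, 1976.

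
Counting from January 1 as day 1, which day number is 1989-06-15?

Days in months before June: 31 + 28 + 31 + 30 + 31 = 151.
Plus 15 days into June → day 166.

166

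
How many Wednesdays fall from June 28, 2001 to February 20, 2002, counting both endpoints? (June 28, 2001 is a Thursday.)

June 28, 2001 is a Thursday; the first Wednesday on or after it is July 4, 2001 (6 days later).
From July 4, 2001 to February 20, 2002: 27 + 31 + 30 + 31 + 30 + 31 + 31 + 20 = 231 days (rest of July, August, September, October, November, December, January, February).
231 ÷ 7 = 33 full weeks with remainder 0, so 33 more Wednesdays after the first → 34.

34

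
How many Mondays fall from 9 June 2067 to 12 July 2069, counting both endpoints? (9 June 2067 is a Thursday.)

109

9 June 2067 is a Thursday; the first Monday on or after it is 13 June 2067 (4 days later).
From 13 June 2067 to 12 July 2069: 201 + 366 + 193 = 760 days (rest of 2067, 2068, to 12 July 2069 in 2069).
760 ÷ 7 = 108 full weeks with remainder 4, so 108 more Mondays after the first → 109.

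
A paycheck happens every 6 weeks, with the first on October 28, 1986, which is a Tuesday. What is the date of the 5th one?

The 5th occurrence is 4 intervals after the first: 4 × 42 = 168 days after October 28, 1986.
October has 31 days — 3 days to the end of October leaves 165.
November has 30 days (135 left).
December has 31 days (104 left).
January has 31 days (73 left).
February has 28 days (45 left).
March has 31 days (14 left).
14 days into April → April 14, 1987.

April 14, 1987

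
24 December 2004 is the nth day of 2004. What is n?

359

Days in months before December: 31 + 29 + 31 + 30 + 31 + 30 + 31 + 31 + 30 + 31 + 30 = 335.
Plus 24 days into December → day 359.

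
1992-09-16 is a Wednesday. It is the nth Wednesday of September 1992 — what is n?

3rd

Day 16 falls in week ⌈16/7⌉ of the month.
Days 1–7 hold the 1st Wednesday, 8–14 the 2nd, 15–21 the 3rd, 22–28 the 4th, 29–31 the 5th.
16 is in the range for the 3rd.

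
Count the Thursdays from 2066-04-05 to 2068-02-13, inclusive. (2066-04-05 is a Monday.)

97

2066-04-05 is a Monday; the first Thursday on or after it is 2066-04-08 (3 days later).
From 2066-04-08 to 2068-02-13: 267 + 365 + 44 = 676 days (rest of 2066, 2067, to 2068-02-13 in 2068).
676 ÷ 7 = 96 full weeks with remainder 4, so 96 more Thursdays after the first → 97.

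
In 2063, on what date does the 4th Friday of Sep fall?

Sep 28, 2063

The first Friday of Sep 2063 is Sep 7.
The 4th Friday is 3 weeks later: 7 + 21 = 28.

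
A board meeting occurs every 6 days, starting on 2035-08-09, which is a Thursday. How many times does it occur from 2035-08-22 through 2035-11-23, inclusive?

Occurrences land 6·i days after 2035-08-09 for i = 0, 1, 2, …
2035-08-22 is 13 days after the start; 13 ÷ 6 = 2 remainder 1; since the remainder is 1, round up to i = 3. First occurrence in the window: #4 on 2035-08-27 (3×6 = 18 days in).
2035-11-23 is 106 days after the start; 106 ÷ 6 = 17 remainder 4. Last occurrence in the window: #18 on 2035-11-19.
Occurrences #4 through #18: 15 in total.

15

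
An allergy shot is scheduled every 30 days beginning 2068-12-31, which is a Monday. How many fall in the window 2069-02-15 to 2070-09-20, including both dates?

Occurrences land 30·i days after 2068-12-31 for i = 0, 1, 2, …
2069-02-15 is 46 days after the start; 46 ÷ 30 = 1 remainder 16; since the remainder is 16, round up to i = 2. First occurrence in the window: #3 on 2069-03-01 (2×30 = 60 days in).
2070-09-20 is 628 days after the start; 628 ÷ 30 = 20 remainder 28. Last occurrence in the window: #21 on 2070-08-23.
Occurrences #3 through #21: 19 in total.

19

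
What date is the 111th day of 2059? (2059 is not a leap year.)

Jan has 31 days (111 − 31 = 80 remain).
Feb has 28 days (80 − 28 = 52 remain).
Mar has 31 days (52 − 31 = 21 remain).
21 into Apr → Apr 21.

Apr 21, 2059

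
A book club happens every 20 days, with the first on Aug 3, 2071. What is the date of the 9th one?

Jan 10, 2072

The 9th occurrence is 8 intervals after the first: 8 × 20 = 160 days after Aug 3, 2071.
Aug has 31 days — 28 days to the end of Aug leaves 132.
Sep has 30 days (102 left).
Oct has 31 days (71 left).
Nov has 30 days (41 left).
Dec has 31 days (10 left).
10 days into Jan → Jan 10, 2072.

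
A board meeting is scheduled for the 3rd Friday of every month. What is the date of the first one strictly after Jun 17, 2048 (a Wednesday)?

Jun 19, 2048

Jun 2048 starts on a Monday; its first Friday is the 5th, so the 3rd Friday is the 19th — Jun 19, 2048.
Jun 19, 2048 is after Jun 17, 2048, so that is the next one.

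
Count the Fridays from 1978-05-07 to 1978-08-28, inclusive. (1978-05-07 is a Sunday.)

1978-05-07 is a Sunday; the first Friday on or after it is 1978-05-12 (5 days later).
From 1978-05-12 to 1978-08-28: 19 + 30 + 31 + 28 = 108 days (rest of May, June, July, August).
108 ÷ 7 = 15 full weeks with remainder 3, so 15 more Fridays after the first → 16.

16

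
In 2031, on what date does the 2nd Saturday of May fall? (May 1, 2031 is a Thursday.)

May 2031 begins on a Thursday, so the first Saturday is May 3 (2 days later).
The 2nd Saturday is 1 weeks later: 3 + 7 = 10.

2031-05-10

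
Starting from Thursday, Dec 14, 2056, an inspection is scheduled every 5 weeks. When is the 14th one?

The 14th occurrence is 13 intervals after the first: 13 × 35 = 455 days after Dec 14, 2056.
Dec has 31 days — 17 days to the end of Dec leaves 438.
2057 has 365 days (73 left).
Jan has 31 days (42 left).
Feb has 28 days (14 left).
14 days into Mar → Mar 14, 2058.

Mar 14, 2058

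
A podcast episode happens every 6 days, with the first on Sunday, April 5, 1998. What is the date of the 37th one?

November 7, 1998

The 37th occurrence is 36 intervals after the first: 36 × 6 = 216 days after April 5, 1998.
April has 30 days — 25 days to the end of April leaves 191.
May has 31 days (160 left).
June has 30 days (130 left).
July has 31 days (99 left).
August has 31 days (68 left).
September has 30 days (38 left).
October has 31 days (7 left).
7 days into November → November 7, 1998.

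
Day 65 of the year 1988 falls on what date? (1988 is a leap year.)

January has 31 days (65 − 31 = 34 remain).
February has 29 days (34 − 29 = 5 remain).
5 into March → March 5.

March 5, 1988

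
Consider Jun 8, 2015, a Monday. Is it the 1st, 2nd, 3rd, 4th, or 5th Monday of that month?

Day 8 falls in week ⌈8/7⌉ of the month.
Days 1–7 hold the 1st Monday, 8–14 the 2nd, 15–21 the 3rd, 22–28 the 4th, 29–31 the 5th.
8 is in the range for the 2nd.

2nd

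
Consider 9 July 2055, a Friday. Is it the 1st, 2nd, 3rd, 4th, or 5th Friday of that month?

Day 9 falls in week ⌈9/7⌉ of the month.
Days 1–7 hold the 1st Friday, 8–14 the 2nd, 15–21 the 3rd, 22–28 the 4th, 29–31 the 5th.
9 is in the range for the 2nd.

2nd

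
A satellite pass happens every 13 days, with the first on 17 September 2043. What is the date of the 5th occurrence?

The 5th occurrence is 4 intervals after the first: 4 × 13 = 52 days after 17 September 2043.
September has 30 days — 13 days to the end of September leaves 39.
October has 31 days (8 left).
8 days into November → 8 November 2043.

8 November 2043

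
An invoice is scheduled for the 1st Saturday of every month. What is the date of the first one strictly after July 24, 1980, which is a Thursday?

August 2, 1980

July 1980 starts on a Tuesday, so its 1st Saturday is July 5, 1980 (4 days in).
That is not after July 24, 1980, so look at August 1980.
August 1980 starts on a Friday, so its 1st Saturday is August 2, 1980 (1 day in).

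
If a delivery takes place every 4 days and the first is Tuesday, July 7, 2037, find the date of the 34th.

November 16, 2037

The 34th occurrence is 33 intervals after the first: 33 × 4 = 132 days after July 7, 2037.
July has 31 days — 24 days to the end of July leaves 108.
August has 31 days (77 left).
September has 30 days (47 left).
October has 31 days (16 left).
16 days into November → November 16, 2037.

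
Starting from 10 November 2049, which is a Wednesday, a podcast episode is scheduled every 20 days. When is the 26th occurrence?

25 March 2051

The 26th occurrence is 25 intervals after the first: 25 × 20 = 500 days after 10 November 2049.
November has 30 days — 20 days to the end of November leaves 480.
From end of November to end of 2049 is 31 days (449 left).
2050 has 365 days (84 left).
January has 31 days (53 left).
February has 28 days (25 left).
25 days into March → 25 March 2051.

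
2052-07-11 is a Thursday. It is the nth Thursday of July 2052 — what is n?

2nd

Day 11 falls in week ⌈11/7⌉ of the month.
Days 1–7 hold the 1st Thursday, 8–14 the 2nd, 15–21 the 3rd, 22–28 the 4th, 29–31 the 5th.
11 is in the range for the 2nd.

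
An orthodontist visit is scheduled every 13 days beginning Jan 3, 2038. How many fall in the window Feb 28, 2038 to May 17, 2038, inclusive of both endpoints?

Occurrences land 13·i days after Jan 3, 2038 for i = 0, 1, 2, …
Feb 28, 2038 is 56 days after the start; 56 ÷ 13 = 4 remainder 4; since the remainder is 4, round up to i = 5. First occurrence in the window: #6 on Mar 9, 2038 (5×13 = 65 days in).
May 17, 2038 is 134 days after the start; 134 ÷ 13 = 10 remainder 4. Last occurrence in the window: #11 on May 13, 2038.
Occurrences #6 through #11: 6 in total.

6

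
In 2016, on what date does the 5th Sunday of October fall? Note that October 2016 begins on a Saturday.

October 30, 2016

October 2016 begins on a Saturday, so the first Sunday is October 2 (1 day later).
The 5th Sunday is 4 weeks later: 2 + 28 = 30.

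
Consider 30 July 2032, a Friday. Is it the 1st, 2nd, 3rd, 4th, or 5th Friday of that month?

Day 30 falls in week ⌈30/7⌉ of the month.
Days 1–7 hold the 1st Friday, 8–14 the 2nd, 15–21 the 3rd, 22–28 the 4th, 29–31 the 5th.
30 is in the range for the 5th.

5th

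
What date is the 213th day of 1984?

Jul 31, 1984

Jan has 31 days (213 − 31 = 182 remain).
Feb has 29 days (182 − 29 = 153 remain).
Mar has 31 days (153 − 31 = 122 remain).
Apr has 30 days (122 − 30 = 92 remain).
May has 31 days (92 − 31 = 61 remain).
Jun has 30 days (61 − 30 = 31 remain).
31 into Jul → Jul 31.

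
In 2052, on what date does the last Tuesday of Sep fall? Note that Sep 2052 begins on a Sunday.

Sep 2052 begins on a Sunday, so the first Tuesday is Sep 3 (2 days later).
Sep 2052 has 30 days. Adding weeks: 3, 10, 17, 24 — the last one ≤ 30 is the 24th.

Sep 24, 2052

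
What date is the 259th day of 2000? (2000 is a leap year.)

Sep 15, 2000

Jan has 31 days (259 − 31 = 228 remain).
Feb has 29 days (228 − 29 = 199 remain).
Mar has 31 days (199 − 31 = 168 remain).
Apr has 30 days (168 − 30 = 138 remain).
May has 31 days (138 − 31 = 107 remain).
Jun has 30 days (107 − 30 = 77 remain).
Jul has 31 days (77 − 31 = 46 remain).
Aug has 31 days (46 − 31 = 15 remain).
15 into Sep → Sep 15.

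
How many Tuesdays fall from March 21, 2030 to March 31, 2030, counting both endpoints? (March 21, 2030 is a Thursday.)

March 21, 2030 is a Thursday; the first Tuesday on or after it is March 26, 2030 (5 days later).
From March 26, 2030 to March 31, 2030 is 31 − 26 = 5 days.
5 ÷ 7 = 0 full weeks with remainder 5, so 0 more Tuesdays after the first → 1.

1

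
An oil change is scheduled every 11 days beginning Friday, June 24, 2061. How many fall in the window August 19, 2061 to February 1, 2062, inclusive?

15

Occurrences land 11·i days after June 24, 2061 for i = 0, 1, 2, …
August 19, 2061 is 56 days after the start; 56 ÷ 11 = 5 remainder 1; since the remainder is 1, round up to i = 6. First occurrence in the window: #7 on August 29, 2061 (6×11 = 66 days in).
February 1, 2062 is 222 days after the start; 222 ÷ 11 = 20 remainder 2. Last occurrence in the window: #21 on January 30, 2062.
Occurrences #7 through #21: 15 in total.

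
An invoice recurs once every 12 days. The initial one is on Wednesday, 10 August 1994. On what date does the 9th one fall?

14 November 1994

The 9th occurrence is 8 intervals after the first: 8 × 12 = 96 days after 10 August 1994.
August has 31 days — 21 days to the end of August leaves 75.
September has 30 days (45 left).
October has 31 days (14 left).
14 days into November → 14 November 1994.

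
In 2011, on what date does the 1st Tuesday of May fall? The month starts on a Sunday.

3 May 2011

May 2011 begins on a Sunday, so the first Tuesday is May 3 (2 days later).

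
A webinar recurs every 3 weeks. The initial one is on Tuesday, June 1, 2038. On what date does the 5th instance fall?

August 24, 2038

The 5th occurrence is 4 intervals after the first: 4 × 21 = 84 days after June 1, 2038.
June has 30 days — 29 days to the end of June leaves 55.
July has 31 days (24 left).
24 days into August → August 24, 2038.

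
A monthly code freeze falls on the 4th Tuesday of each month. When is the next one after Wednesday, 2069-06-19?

June 2069 starts on a Saturday; its first Tuesday is the 4th, so the 4th Tuesday is the 25th — 2069-06-25.
2069-06-25 is after 2069-06-19, so that is the next one.

2069-06-25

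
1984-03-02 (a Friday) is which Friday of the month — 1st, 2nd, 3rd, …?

Day 2 falls in week ⌈2/7⌉ of the month.
Days 1–7 hold the 1st Friday, 8–14 the 2nd, 15–21 the 3rd, 22–28 the 4th, 29–31 the 5th.
2 is in the range for the 1st.

1st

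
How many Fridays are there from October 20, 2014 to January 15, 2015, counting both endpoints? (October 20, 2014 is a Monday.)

October 20, 2014 is a Monday; the first Friday on or after it is October 24, 2014 (4 days later).
From October 24, 2014 to January 15, 2015: 7 + 30 + 31 + 15 = 83 days (rest of October, November, December, January).
83 ÷ 7 = 11 full weeks with remainder 6, so 11 more Fridays after the first → 12.

12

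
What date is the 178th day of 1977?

Jan has 31 days (178 − 31 = 147 remain).
Feb has 28 days (147 − 28 = 119 remain).
Mar has 31 days (119 − 31 = 88 remain).
Apr has 30 days (88 − 30 = 58 remain).
May has 31 days (58 − 31 = 27 remain).
27 into Jun → Jun 27.

Jun 27, 1977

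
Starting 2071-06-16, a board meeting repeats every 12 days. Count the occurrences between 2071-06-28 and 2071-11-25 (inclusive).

Occurrences land 12·i days after 2071-06-16 for i = 0, 1, 2, …
2071-06-28 is 12 days after the start; 12 ÷ 12 = 1 remainder 0. First occurrence in the window: #2 on 2071-06-28 (1×12 = 12 days in).
2071-11-25 is 162 days after the start; 162 ÷ 12 = 13 remainder 6. Last occurrence in the window: #14 on 2071-11-19.
Occurrences #2 through #14: 13 in total.

13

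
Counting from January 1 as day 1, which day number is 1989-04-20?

110

Days in months before April: 31 + 28 + 31 = 90.
Plus 20 days into April → day 110.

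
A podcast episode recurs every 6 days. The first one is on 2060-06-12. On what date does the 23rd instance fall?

The 23rd occurrence is 22 intervals after the first: 22 × 6 = 132 days after 2060-06-12.
June has 30 days — 18 days to the end of June leaves 114.
July has 31 days (83 left).
August has 31 days (52 left).
September has 30 days (22 left).
22 days into October → 2060-10-22.

2060-10-22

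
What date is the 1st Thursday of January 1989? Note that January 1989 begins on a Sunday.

5 January 1989

January 1989 begins on a Sunday, so the first Thursday is January 5 (4 days later).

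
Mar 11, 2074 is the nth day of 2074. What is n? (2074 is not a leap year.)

Days in months before Mar: 31 + 28 = 59.
Plus 11 days into Mar → day 70.

70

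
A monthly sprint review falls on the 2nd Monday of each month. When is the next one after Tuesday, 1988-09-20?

September 1988 starts on a Thursday; its first Monday is the 5th, so the 2nd Monday is the 12th — 1988-09-12.
That is not after 1988-09-20, so look at October 1988.
October 1988 starts on a Saturday; its first Monday is the 3rd, so the 2nd Monday is the 10th — 1988-10-10.

1988-10-10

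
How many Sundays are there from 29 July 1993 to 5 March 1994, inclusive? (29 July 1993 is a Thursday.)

31

29 July 1993 is a Thursday; the first Sunday on or after it is 1 August 1993 (3 days later).
From 1 August 1993 to 5 March 1994: 30 + 30 + 31 + 30 + 31 + 31 + 28 + 5 = 216 days (rest of August, September, October, November, December, January, February, March).
216 ÷ 7 = 30 full weeks with remainder 6, so 30 more Sundays after the first → 31.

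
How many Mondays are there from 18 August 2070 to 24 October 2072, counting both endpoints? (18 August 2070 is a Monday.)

115

18 August 2070 is a Monday; the first Monday on or after it is 18 August 2070.
From 18 August 2070 to 24 October 2072: 135 + 365 + 298 = 798 days (rest of 2070, 2071, to 24 October 2072 in 2072).
798 ÷ 7 = 114 full weeks with remainder 0, so 114 more Mondays after the first → 115.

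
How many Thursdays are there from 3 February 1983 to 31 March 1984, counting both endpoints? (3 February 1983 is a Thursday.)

3 February 1983 is a Thursday; the first Thursday on or after it is 3 February 1983.
From 3 February 1983 to 31 March 1984: 331 + 91 = 422 days (rest of 1983, to 31 March 1984 in 1984).
422 ÷ 7 = 60 full weeks with remainder 2, so 60 more Thursdays after the first → 61.

61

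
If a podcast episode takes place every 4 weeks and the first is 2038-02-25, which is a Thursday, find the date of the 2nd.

The 2nd occurrence is 1 interval after the first: 1 × 28 = 28 days after 2038-02-25.
February has 28 days — 3 days to the end of February leaves 25.
25 days into March → 2038-03-25.

2038-03-25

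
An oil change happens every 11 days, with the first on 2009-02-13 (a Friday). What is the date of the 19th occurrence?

2009-08-30

The 19th occurrence is 18 intervals after the first: 18 × 11 = 198 days after 2009-02-13.
February has 28 days — 15 days to the end of February leaves 183.
March has 31 days (152 left).
April has 30 days (122 left).
May has 31 days (91 left).
June has 30 days (61 left).
July has 31 days (30 left).
30 days into August → 2009-08-30.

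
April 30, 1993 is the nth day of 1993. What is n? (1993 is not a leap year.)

Days in months before April: 31 + 28 + 31 = 90.
Plus 30 days into April → day 120.

120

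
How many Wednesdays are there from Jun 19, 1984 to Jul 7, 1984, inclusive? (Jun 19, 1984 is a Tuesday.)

Jun 19, 1984 is a Tuesday; the first Wednesday on or after it is Jun 20, 1984 (1 day later).
From Jun 20, 1984 to Jul 7, 1984: 10 + 7 = 17 days (rest of Jun, Jul).
17 ÷ 7 = 2 full weeks with remainder 3, so 2 more Wednesdays after the first → 3.

3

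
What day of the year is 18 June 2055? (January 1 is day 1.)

169

Days in months before June: 31 + 28 + 31 + 30 + 31 = 151.
Plus 18 days into June → day 169.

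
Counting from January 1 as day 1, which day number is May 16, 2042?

136

Days in months before May: 31 + 28 + 31 + 30 = 120.
Plus 16 days into May → day 136.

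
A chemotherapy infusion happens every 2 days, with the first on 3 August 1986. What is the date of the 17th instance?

The 17th occurrence is 16 intervals after the first: 16 × 2 = 32 days after 3 August 1986.
August has 31 days — 28 days to the end of August leaves 4.
4 days into September → 4 September 1986.

4 September 1986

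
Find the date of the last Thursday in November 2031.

2031-11-27

The first Thursday of November 2031 is November 6.
November 2031 has 30 days. Adding weeks: 6, 13, 20, 27 — the last one ≤ 30 is the 27th.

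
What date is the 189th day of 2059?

Jul 8, 2059

Jan has 31 days (189 − 31 = 158 remain).
Feb has 28 days (158 − 28 = 130 remain).
Mar has 31 days (130 − 31 = 99 remain).
Apr has 30 days (99 − 30 = 69 remain).
May has 31 days (69 − 31 = 38 remain).
Jun has 30 days (38 − 30 = 8 remain).
8 into Jul → Jul 8.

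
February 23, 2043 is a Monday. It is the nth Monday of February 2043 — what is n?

Day 23 falls in week ⌈23/7⌉ of the month.
Days 1–7 hold the 1st Monday, 8–14 the 2nd, 15–21 the 3rd, 22–28 the 4th, 29–31 the 5th.
23 is in the range for the 4th.

4th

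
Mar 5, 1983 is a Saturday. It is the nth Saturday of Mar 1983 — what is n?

1st

Day 5 falls in week ⌈5/7⌉ of the month.
Days 1–7 hold the 1st Saturday, 8–14 the 2nd, 15–21 the 3rd, 22–28 the 4th, 29–31 the 5th.
5 is in the range for the 1st.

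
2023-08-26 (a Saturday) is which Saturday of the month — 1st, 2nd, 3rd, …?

Day 26 falls in week ⌈26/7⌉ of the month.
Days 1–7 hold the 1st Saturday, 8–14 the 2nd, 15–21 the 3rd, 22–28 the 4th, 29–31 the 5th.
26 is in the range for the 4th.

4th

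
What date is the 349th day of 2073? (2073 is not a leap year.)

January has 31 days (349 − 31 = 318 remain).
February has 28 days (318 − 28 = 290 remain).
March has 31 days (290 − 31 = 259 remain).
April has 30 days (259 − 30 = 229 remain).
May has 31 days (229 − 31 = 198 remain).
June has 30 days (198 − 30 = 168 remain).
July has 31 days (168 − 31 = 137 remain).
August has 31 days (137 − 31 = 106 remain).
September has 30 days (106 − 30 = 76 remain).
October has 31 days (76 − 31 = 45 remain).
November has 30 days (45 − 30 = 15 remain).
15 into December → December 15.

December 15, 2073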